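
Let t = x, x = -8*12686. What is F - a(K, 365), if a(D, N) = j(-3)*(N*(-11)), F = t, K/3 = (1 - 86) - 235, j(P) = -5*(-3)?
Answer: -41263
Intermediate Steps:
j(P) = 15
K = -960 (K = 3*((1 - 86) - 235) = 3*(-85 - 235) = 3*(-320) = -960)
x = -101488
t = -101488
F = -101488
a(D, N) = -165*N (a(D, N) = 15*(N*(-11)) = 15*(-11*N) = -165*N)
F - a(K, 365) = -101488 - (-165)*365 = -101488 - 1*(-60225) = -101488 + 60225 = -41263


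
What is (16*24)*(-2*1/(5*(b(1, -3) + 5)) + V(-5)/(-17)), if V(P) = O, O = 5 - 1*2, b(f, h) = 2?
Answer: -53376/595 ≈ -89.708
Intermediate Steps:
O = 3 (O = 5 - 2 = 3)
V(P) = 3
(16*24)*(-2*1/(5*(b(1, -3) + 5)) + V(-5)/(-17)) = (16*24)*(-2*1/(5*(2 + 5)) + 3/(-17)) = 384*(-2/(7*5) + 3*(-1/17)) = 384*(-2/35 - 3/17) = 384*(-139/595) = -53376/595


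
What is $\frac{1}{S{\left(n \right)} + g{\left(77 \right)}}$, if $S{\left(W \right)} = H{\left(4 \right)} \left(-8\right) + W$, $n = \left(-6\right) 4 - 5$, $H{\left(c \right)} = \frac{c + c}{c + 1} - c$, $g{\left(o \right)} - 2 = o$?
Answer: $\frac{5}{346} \approx 0.014451$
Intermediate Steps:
$g{\left(o \right)} = 2 + o$
$H{\left(c \right)} = - c + \frac{2 c}{1 + c}$ ($H{\left(c \right)} = \frac{2 c}{1 + c} - c = - c + \frac{2 c}{1 + c}$)
$n = -29$ ($n = -24 - 5 = -29$)
$S{\left(W \right)} = \frac{96}{5} + W$ ($S{\left(W \right)} = \frac{4 \left(1 - 4\right)}{1 + 4} \left(-8\right) + W = \frac{4 \left(1 - 4\right)}{5} \left(-8\right) + W = 4 \cdot \frac{1}{5} \left(-3\right) \left(-8\right) + W = \left(- \frac{12}{5}\right) \left(-8\right) + W = \frac{96}{5} + W$)
$\frac{1}{S{\left(n \right)} + g{\left(77 \right)}} = \frac{1}{\left(\frac{96}{5} - 29\right) + \left(2 + 77\right)} = \frac{1}{- \frac{49}{5} + 79} = \frac{1}{\frac{346}{5}} = \frac{5}{346}$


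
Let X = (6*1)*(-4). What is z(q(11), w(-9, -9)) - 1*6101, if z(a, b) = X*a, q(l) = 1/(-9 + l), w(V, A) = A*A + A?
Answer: -6113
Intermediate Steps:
X = -24 (X = 6*(-4) = -24)
w(V, A) = A + A**2 (w(V, A) = A**2 + A = A + A**2)
z(a, b) = -24*a
z(q(11), w(-9, -9)) - 1*6101 = -24/(-9 + 11) - 1*6101 = -24/2 - 6101 = -24*1/2 - 6101 = -12 - 6101 = -6113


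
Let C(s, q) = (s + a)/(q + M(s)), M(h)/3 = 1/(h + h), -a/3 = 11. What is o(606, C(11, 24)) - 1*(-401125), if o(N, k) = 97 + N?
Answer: 401828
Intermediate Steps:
a = -33 (a = -3*11 = -33)
M(h) = 3/(2*h) (M(h) = 3/(h + h) = 3/((2*h)) = 3*(1/(2*h)) = 3/(2*h))
C(s, q) = (-33 + s)/(q + 3/(2*s)) (C(s, q) = (s - 33)/(q + 3/(2*s)) = (-33 + s)/(q + 3/(2*s)))
o(606, C(11, 24)) - 1*(-401125) = (97 + 606) - 1*(-401125) = 703 + 401125 = 401828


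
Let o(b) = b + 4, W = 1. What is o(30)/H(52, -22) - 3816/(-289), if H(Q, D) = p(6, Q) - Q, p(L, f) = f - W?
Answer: -6010/289 ≈ -20.796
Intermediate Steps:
p(L, f) = -1 + f (p(L, f) = f - 1*1 = f - 1 = -1 + f)
o(b) = 4 + b
H(Q, D) = -1 (H(Q, D) = (-1 + Q) - Q = -1)
o(30)/H(52, -22) - 3816/(-289) = (4 + 30)/(-1) - 3816/(-289) = 34*(-1) - 3816*(-1/289) = -34 + 3816/289 = -6010/289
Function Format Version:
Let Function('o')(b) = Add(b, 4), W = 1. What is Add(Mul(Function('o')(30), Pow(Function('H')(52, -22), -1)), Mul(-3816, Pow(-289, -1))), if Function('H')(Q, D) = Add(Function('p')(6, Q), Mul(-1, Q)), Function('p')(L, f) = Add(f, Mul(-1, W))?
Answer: Rational(-6010, 289) ≈ -20.796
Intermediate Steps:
Function('p')(L, f) = Add(-1, f) (Function('p')(L, f) = Add(f, Mul(-1, 1)) = Add(f, -1) = Add(-1, f))
Function('o')(b) = Add(4, b)
Function('H')(Q, D) = -1 (Function('H')(Q, D) = Add(Add(-1, Q), Mul(-1, Q)) = -1)
Add(Mul(Function('o')(30), Pow(Function('H')(52, -22), -1)), Mul(-3816, Pow(-289, -1))) = Add(Mul(Add(4, 30), Pow(-1, -1)), Mul(-3816, Pow(-289, -1))) = Add(Mul(34, -1), Mul(-3816, Rational(-1, 289))) = Add(-34, Rational(3816, 289)) = Rational(-6010, 289)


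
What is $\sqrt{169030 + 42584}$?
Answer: $\sqrt{211614} \approx 460.02$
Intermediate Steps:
$\sqrt{169030 + 42584} = \sqrt{211614}$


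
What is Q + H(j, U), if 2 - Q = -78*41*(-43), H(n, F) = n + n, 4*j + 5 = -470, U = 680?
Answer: -275499/2 ≈ -1.3775e+5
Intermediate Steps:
j = -475/4 (j = -5/4 + (¼)*(-470) = -5/4 - 235/2 = -475/4 ≈ -118.75)
H(n, F) = 2*n
Q = -137512 (Q = 2 - (-78*41)*(-43) = 2 - (-3198)*(-43) = 2 - 1*137514 = 2 - 137514 = -137512)
Q + H(j, U) = -137512 + 2*(-475/4) = -137512 - 475/2 = -275499/2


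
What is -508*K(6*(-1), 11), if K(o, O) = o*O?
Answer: 33528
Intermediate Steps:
K(o, O) = O*o
-508*K(6*(-1), 11) = -5588*6*(-1) = -5588*(-6) = -508*(-66) = 33528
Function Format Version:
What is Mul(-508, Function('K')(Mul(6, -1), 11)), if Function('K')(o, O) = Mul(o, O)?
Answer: 33528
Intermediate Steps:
Function('K')(o, O) = Mul(O, o)
Mul(-508, Function('K')(Mul(6, -1), 11)) = Mul(-508, Mul(11, Mul(6, -1))) = Mul(-508, Mul(11, -6)) = Mul(-508, -66) = 33528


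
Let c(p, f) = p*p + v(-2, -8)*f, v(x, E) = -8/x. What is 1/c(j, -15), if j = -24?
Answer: 1/516 ≈ 0.0019380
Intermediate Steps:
c(p, f) = p² + 4*f (c(p, f) = p*p + (-8/(-2))*f = p² + (-8*(-½))*f = p² + 4*f)
1/c(j, -15) = 1/((-24)² + 4*(-15)) = 1/(576 - 60) = 1/516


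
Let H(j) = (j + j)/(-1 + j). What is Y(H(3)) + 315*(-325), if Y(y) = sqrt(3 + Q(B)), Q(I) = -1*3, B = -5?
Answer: -102375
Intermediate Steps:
Q(I) = -3
H(j) = 2*j/(-1 + j) (H(j) = (2*j)/(-1 + j) = 2*j/(-1 + j))
Y(y) = 0 (Y(y) = sqrt(3 - 3) = sqrt(0) = 0)
Y(H(3)) + 315*(-325) = 0 + 315*(-325) = 0 - 102375 = -102375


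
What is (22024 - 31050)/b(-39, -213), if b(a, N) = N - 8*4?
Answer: 9026/245 ≈ 36.841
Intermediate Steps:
b(a, N) = -32 + N (b(a, N) = N - 32 = -32 + N)
(22024 - 31050)/b(-39, -213) = (22024 - 31050)/(-32 - 213) = -9026/(-245) = -9026*(-1/245) = 9026/245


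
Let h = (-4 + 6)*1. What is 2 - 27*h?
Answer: -52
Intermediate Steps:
h = 2 (h = 2*1 = 2)
2 - 27*h = 2 - 27*2 = 2 - 54 = -52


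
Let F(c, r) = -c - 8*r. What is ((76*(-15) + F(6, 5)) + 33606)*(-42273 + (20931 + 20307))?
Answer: -33554700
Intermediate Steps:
((76*(-15) + F(6, 5)) + 33606)*(-42273 + (20931 + 20307)) = ((76*(-15) + (-1*6 - 8*5)) + 33606)*(-42273 + (20931 + 20307)) = ((-1140 + (-6 - 40)) + 33606)*(-42273 + 41238) = ((-1140 - 46) + 33606)*(-1035) = (-1186 + 33606)*(-1035) = 32420*(-1035) = -33554700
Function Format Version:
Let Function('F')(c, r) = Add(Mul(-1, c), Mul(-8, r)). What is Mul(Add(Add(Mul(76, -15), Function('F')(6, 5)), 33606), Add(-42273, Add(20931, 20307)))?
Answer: -33554700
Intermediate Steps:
Mul(Add(Add(Mul(76, -15), Function('F')(6, 5)), 33606), Add(-42273, Add(20931, 20307))) = Mul(Add(Add(Mul(76, -15), Add(Mul(-1, 6), Mul(-8, 5))), 33606), Add(-42273, Add(20931, 20307))) = Mul(Add(Add(-1140, Add(-6, -40)), 33606), Add(-42273, 41238)) = Mul(Add(Add(-1140, -46), 33606), -1035) = Mul(Add(-1186, 33606), -1035) = Mul(32420, -1035) = -33554700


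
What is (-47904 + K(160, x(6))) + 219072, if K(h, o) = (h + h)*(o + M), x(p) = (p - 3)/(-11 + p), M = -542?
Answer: -2464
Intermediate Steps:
x(p) = (-3 + p)/(-11 + p)
K(h, o) = 2*h*(-542 + o) (K(h, o) = (h + h)*(o - 542) = (2*h)*(-542 + o) = 2*h*(-542 + o))
(-47904 + K(160, x(6))) + 219072 = (-47904 + 2*160*(-542 + (-3 + 6)/(-11 + 6))) + 219072 = (-47904 + 2*160*(-542 + 3/(-5))) + 219072 = (-47904 + 2*160*(-542 - 1/5*3)) + 219072 = (-47904 + 2*160*(-542 - 3/5)) + 219072 = (-47904 + 2*160*(-2713/5)) + 219072 = (-47904 - 173632) + 219072 = -221536 + 219072 = -2464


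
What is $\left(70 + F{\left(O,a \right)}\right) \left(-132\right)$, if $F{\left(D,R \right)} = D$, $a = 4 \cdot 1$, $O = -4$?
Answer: $-8712$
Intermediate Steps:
$a = 4$
$\left(70 + F{\left(O,a \right)}\right) \left(-132\right) = \left(70 - 4\right) \left(-132\right) = 66 \left(-132\right) = -8712$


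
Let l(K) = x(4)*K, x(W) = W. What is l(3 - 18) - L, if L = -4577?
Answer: 4517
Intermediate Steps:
l(K) = 4*K
l(3 - 18) - L = 4*(3 - 18) - 1*(-4577) = 4*(-15) + 4577 = -60 + 4577 = 4517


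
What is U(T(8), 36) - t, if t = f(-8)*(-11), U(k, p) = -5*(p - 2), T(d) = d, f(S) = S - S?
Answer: -170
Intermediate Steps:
f(S) = 0
U(k, p) = 10 - 5*p (U(k, p) = -5*(-2 + p) = 10 - 5*p)
t = 0 (t = 0*(-11) = 0)
U(T(8), 36) - t = (10 - 5*36) - 1*0 = (10 - 180) + 0 = -170 + 0 = -170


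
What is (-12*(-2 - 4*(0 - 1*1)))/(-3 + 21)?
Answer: -4/3 ≈ -1.3333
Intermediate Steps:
(-12*(-2 - 4*(0 - 1*1)))/(-3 + 21) = -12*(-2 - 4*(0 - 1))/18 = -12*(-2 - 4*(-1))*(1/18) = -12*(-2 + 4)*(1/18) = -12*2*(1/18) = -24*1/18 = -4/3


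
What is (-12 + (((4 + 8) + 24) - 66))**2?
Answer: 1764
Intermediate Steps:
(-12 + (((4 + 8) + 24) - 66))**2 = (-12 + ((12 + 24) - 66))**2 = (-12 + (36 - 66))**2 = (-12 - 30)**2 = (-42)**2 = 1764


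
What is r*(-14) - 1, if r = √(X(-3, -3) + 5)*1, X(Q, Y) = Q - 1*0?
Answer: -1 - 14*√2 ≈ -20.799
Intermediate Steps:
X(Q, Y) = Q (X(Q, Y) = Q + 0 = Q)
r = √2 (r = √(-3 + 5)*1 = √2*1 = √2 ≈ 1.4142)
r*(-14) - 1 = √2*(-14) - 1 = -14*√2 - 1 = -1 - 14*√2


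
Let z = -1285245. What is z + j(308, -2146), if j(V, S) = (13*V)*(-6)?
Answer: -1309269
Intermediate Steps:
j(V, S) = -78*V
z + j(308, -2146) = -1285245 - 78*308 = -1285245 - 24024 = -1309269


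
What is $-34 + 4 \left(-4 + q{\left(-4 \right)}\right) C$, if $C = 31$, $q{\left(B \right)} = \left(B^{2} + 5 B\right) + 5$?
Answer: $-406$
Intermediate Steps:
$q{\left(B \right)} = 5 + B^{2} + 5 B$
$-34 + 4 \left(-4 + q{\left(-4 \right)}\right) C = -34 + 4 \left(-4 + \left(5 + \left(-4\right)^{2} + 5 \left(-4\right)\right)\right) 31 = -34 + 4 \left(-4 + \left(5 + 16 - 20\right)\right) 31 = -34 + 4 \left(-4 + 1\right) 31 = -34 + 4 \left(-3\right) 31 = -34 - 372 = -406$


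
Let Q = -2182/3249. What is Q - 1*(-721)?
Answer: 2340347/3249 ≈ 720.33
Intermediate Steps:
Q = -2182/3249 (Q = -2182*1/3249 = -2182/3249 ≈ -0.67159)
Q - 1*(-721) = -2182/3249 - 1*(-721) = -2182/3249 + 721 = 2340347/3249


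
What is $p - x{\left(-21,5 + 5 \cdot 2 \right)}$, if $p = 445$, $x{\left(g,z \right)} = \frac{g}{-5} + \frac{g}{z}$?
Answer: $\frac{2211}{5} \approx 442.2$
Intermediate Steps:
$x{\left(g,z \right)} = - \frac{g}{5} + \frac{g}{z}$ ($x{\left(g,z \right)} = g \left(- \frac{1}{5}\right) + \frac{g}{z} = - \frac{g}{5} + \frac{g}{z}$)
$p - x{\left(-21,5 + 5 \cdot 2 \right)} = 445 - \left(\left(- \frac{1}{5}\right) \left(-21\right) - \frac{21}{5 + 5 \cdot 2}\right) = 445 - \left(\frac{21}{5} - \frac{21}{5 + 10}\right) = 445 - \left(\frac{21}{5} - \frac{21}{15}\right) = 445 - \left(\frac{21}{5} - \frac{7}{5}\right) = 445 - \frac{14}{5} = \frac{2211}{5}$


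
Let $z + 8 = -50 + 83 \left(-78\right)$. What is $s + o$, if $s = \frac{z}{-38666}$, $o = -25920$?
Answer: $- \frac{501108094}{19333} \approx -25920.0$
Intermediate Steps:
$z = -6532$ ($z = -8 + \left(-50 + 83 \left(-78\right)\right) = -8 - 6524 = -6532$)
$s = \frac{3266}{19333}$ ($s = - \frac{6532}{-38666} = \left(-6532\right) \left(- \frac{1}{38666}\right) = \frac{3266}{19333} \approx 0.16893$)
$s + o = \frac{3266}{19333} - 25920 = - \frac{501108094}{19333}$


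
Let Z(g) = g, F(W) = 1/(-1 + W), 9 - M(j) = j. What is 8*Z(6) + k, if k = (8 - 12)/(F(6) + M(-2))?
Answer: 667/14 ≈ 47.643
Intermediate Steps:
M(j) = 9 - j
k = -5/14 (k = (8 - 12)/(1/(-1 + 6) + (9 - 1*(-2))) = -4/(1/5 + (9 + 2)) = -4/(⅕ + 11) = -4/56/5 = -4*5/56 = -5/14 ≈ -0.35714)
8*Z(6) + k = 8*6 - 5/14 = 48 - 5/14 = 667/14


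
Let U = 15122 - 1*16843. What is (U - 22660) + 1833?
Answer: -22548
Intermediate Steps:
U = -1721 (U = 15122 - 16843 = -1721)
(U - 22660) + 1833 = (-1721 - 22660) + 1833 = -24381 + 1833 = -22548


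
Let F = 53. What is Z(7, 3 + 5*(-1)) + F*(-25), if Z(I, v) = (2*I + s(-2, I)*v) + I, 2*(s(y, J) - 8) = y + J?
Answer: -1325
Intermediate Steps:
s(y, J) = 8 + J/2 + y/2 (s(y, J) = 8 + (y + J)/2 = 8 + (J + y)/2 = 8 + (J/2 + y/2) = 8 + J/2 + y/2)
Z(I, v) = 3*I + v*(7 + I/2) (Z(I, v) = (2*I + (8 + I/2 + (½)*(-2))*v) + I = (2*I + (8 + I/2 - 1)*v) + I = (2*I + (7 + I/2)*v) + I = (2*I + v*(7 + I/2)) + I = 3*I + v*(7 + I/2))
Z(7, 3 + 5*(-1)) + F*(-25) = (3*7 + (3 + 5*(-1))*(14 + 7)/2) + 53*(-25) = (21 + (½)*(3 - 5)*21) - 1325 = (21 + (½)*(-2)*21) - 1325 = (21 - 21) - 1325 = 0 - 1325 = -1325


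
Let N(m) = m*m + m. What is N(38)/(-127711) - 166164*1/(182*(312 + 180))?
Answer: -1779472901/952979482 ≈ -1.8673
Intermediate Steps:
N(m) = m + m² (N(m) = m² + m = m + m²)
N(38)/(-127711) - 166164*1/(182*(312 + 180)) = (38*(1 + 38))/(-127711) - 166164*1/(182*(312 + 180)) = (38*39)*(-1/127711) - 166164/(492*182) = 1482*(-1/127711) - 166164/89544 = -1482/127711 - 166164*1/89544 = -1482/127711 - 13847/7462 = -1779472901/952979482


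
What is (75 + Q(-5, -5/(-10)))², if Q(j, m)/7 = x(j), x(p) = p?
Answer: 1600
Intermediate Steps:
Q(j, m) = 7*j
(75 + Q(-5, -5/(-10)))² = (75 + 7*(-5))² = (75 - 35)² = 40² = 1600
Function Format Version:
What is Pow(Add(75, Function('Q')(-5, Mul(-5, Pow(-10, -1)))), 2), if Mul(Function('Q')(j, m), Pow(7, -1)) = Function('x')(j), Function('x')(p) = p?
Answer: 1600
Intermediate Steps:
Function('Q')(j, m) = Mul(7, j)
Pow(Add(75, Function('Q')(-5, Mul(-5, Pow(-10, -1)))), 2) = Pow(Add(75, Mul(7, -5)), 2) = Pow(Add(75, -35), 2) = Pow(40, 2) = 1600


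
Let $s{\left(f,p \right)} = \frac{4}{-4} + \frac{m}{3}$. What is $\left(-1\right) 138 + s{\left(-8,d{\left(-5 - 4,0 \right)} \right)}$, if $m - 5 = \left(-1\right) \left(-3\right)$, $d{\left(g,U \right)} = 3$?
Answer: $- \frac{409}{3} \approx -136.33$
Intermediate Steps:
$m = 8$ ($m = 5 - -3 = 5 + 3 = 8$)
$s{\left(f,p \right)} = \frac{5}{3}$ ($s{\left(f,p \right)} = \frac{4}{-4} + \frac{8}{3} = 4 \left(- \frac{1}{4}\right) + 8 \cdot \frac{1}{3} = -1 + \frac{8}{3} = \frac{5}{3}$)
$\left(-1\right) 138 + s{\left(-8,d{\left(-5 - 4,0 \right)} \right)} = \left(-1\right) 138 + \frac{5}{3} = -138 + \frac{5}{3} = - \frac{409}{3}$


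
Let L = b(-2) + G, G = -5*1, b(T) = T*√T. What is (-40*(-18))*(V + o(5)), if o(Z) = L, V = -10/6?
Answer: -4800 - 1440*I*√2 ≈ -4800.0 - 2036.5*I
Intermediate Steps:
V = -5/3 (V = -10*⅙ = -5/3 ≈ -1.6667)
b(T) = T^(3/2)
G = -5
L = -5 - 2*I*√2 (L = (-2)^(3/2) - 5 = -2*I*√2 - 5 = -5 - 2*I*√2 ≈ -5.0 - 2.8284*I)
o(Z) = -5 - 2*I*√2
(-40*(-18))*(V + o(5)) = (-40*(-18))*(-5/3 + (-5 - 2*I*√2)) = 720*(-20/3 - 2*I*√2) = -4800 - 1440*I*√2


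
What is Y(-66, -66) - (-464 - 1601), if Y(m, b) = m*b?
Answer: 6421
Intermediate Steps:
Y(m, b) = b*m
Y(-66, -66) - (-464 - 1601) = -66*(-66) - (-464 - 1601) = 4356 - 1*(-2065) = 4356 + 2065 = 6421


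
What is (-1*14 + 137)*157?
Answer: 19311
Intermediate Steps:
(-1*14 + 137)*157 = (-14 + 137)*157 = 123*157 = 19311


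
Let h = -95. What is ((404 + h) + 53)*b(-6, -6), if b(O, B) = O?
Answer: -2172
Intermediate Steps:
((404 + h) + 53)*b(-6, -6) = ((404 - 95) + 53)*(-6) = (309 + 53)*(-6) = 362*(-6) = -2172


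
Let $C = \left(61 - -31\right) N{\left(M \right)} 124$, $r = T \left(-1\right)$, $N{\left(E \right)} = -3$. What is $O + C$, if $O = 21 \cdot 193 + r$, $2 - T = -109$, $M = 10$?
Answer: $-30282$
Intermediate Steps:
$T = 111$ ($T = 2 - -109 = 2 + 109 = 111$)
$r = -111$ ($r = 111 \left(-1\right) = -111$)
$O = 3942$ ($O = 21 \cdot 193 - 111 = 4053 - 111 = 3942$)
$C = -34224$ ($C = \left(61 - -31\right) \left(-3\right) 124 = \left(61 + 31\right) \left(-3\right) 124 = 92 \left(-3\right) 124 = \left(-276\right) 124 = -34224$)
$O + C = 3942 - 34224 = -30282$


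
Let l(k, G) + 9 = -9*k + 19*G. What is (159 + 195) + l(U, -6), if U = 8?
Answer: 159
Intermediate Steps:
l(k, G) = -9 - 9*k + 19*G (l(k, G) = -9 + (-9*k + 19*G) = -9 - 9*k + 19*G)
(159 + 195) + l(U, -6) = (159 + 195) + (-9 - 9*8 + 19*(-6)) = 354 + (-9 - 72 - 114) = 354 - 195 = 159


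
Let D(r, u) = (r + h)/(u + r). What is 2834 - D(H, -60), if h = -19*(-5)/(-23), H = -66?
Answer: 8211319/2898 ≈ 2833.4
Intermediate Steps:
h = -95/23 (h = 95*(-1/23) = -95/23 ≈ -4.1304)
D(r, u) = (-95/23 + r)/(r + u) (D(r, u) = (r - 95/23)/(u + r) = (-95/23 + r)/(r + u))
2834 - D(H, -60) = 2834 - (-95/23 - 66)/(-66 - 60) = 2834 - (-1613)/((-126)*23) = 2834 - (-1)*(-1613)/(126*23) = 2834 - 1*1613/2898 = 2834 - 1613/2898 = 8211319/2898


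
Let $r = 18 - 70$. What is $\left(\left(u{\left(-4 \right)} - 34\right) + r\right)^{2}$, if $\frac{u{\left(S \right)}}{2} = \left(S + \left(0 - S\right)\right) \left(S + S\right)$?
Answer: $7396$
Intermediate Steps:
$u{\left(S \right)} = 0$ ($u{\left(S \right)} = 2 \left(S + \left(0 - S\right)\right) \left(S + S\right) = 2 \left(S - S\right) 2 S = 2 \cdot 0 \cdot 2 S = 2 \cdot 0 = 0$)
$r = -52$
$\left(\left(u{\left(-4 \right)} - 34\right) + r\right)^{2} = \left(\left(0 - 34\right) - 52\right)^{2} = \left(-34 - 52\right)^{2} = \left(-86\right)^{2} = 7396$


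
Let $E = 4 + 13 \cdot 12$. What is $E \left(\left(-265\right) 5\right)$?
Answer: $-212000$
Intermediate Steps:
$E = 160$ ($E = 4 + 156 = 160$)
$E \left(\left(-265\right) 5\right) = 160 \left(\left(-265\right) 5\right) = 160 \left(-1325\right) = -212000$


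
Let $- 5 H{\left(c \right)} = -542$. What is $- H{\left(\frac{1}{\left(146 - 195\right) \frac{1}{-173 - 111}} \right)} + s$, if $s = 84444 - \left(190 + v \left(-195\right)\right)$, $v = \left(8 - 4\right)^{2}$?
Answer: $\frac{436328}{5} \approx 87266.0$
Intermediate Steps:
$v = 16$ ($v = 4^{2} = 16$)
$H{\left(c \right)} = \frac{542}{5}$ ($H{\left(c \right)} = \left(- \frac{1}{5}\right) \left(-542\right) = \frac{542}{5}$)
$s = 87374$ ($s = 84444 - \left(190 + 16 \left(-195\right)\right) = 84444 - \left(190 - 3120\right) = 84444 - -2930 = 84444 + 2930 = 87374$)
$- H{\left(\frac{1}{\left(146 - 195\right) \frac{1}{-173 - 111}} \right)} + s = \left(-1\right) \frac{542}{5} + 87374 = - \frac{542}{5} + 87374 = \frac{436328}{5}$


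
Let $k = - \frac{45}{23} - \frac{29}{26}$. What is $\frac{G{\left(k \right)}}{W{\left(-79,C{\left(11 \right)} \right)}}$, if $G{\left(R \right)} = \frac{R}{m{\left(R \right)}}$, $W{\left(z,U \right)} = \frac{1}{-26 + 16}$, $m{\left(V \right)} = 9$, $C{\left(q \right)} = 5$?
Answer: $\frac{9185}{2691} \approx 3.4132$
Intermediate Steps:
$W{\left(z,U \right)} = - \frac{1}{10}$ ($W{\left(z,U \right)} = \frac{1}{-10} = - \frac{1}{10}$)
$k = - \frac{1837}{598}$ ($k = \left(-45\right) \frac{1}{23} - \frac{29}{26} = - \frac{45}{23} - \frac{29}{26} = - \frac{1837}{598} \approx -3.0719$)
$G{\left(R \right)} = \frac{R}{9}$
$\frac{G{\left(k \right)}}{W{\left(-79,C{\left(11 \right)} \right)}} = \frac{\frac{1}{9} \left(- \frac{1837}{598}\right)}{- \frac{1}{10}} = \left(- \frac{1837}{5382}\right) \left(-10\right) = \frac{9185}{2691}$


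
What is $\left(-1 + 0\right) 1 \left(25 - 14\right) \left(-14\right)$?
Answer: $154$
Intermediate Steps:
$\left(-1 + 0\right) 1 \left(25 - 14\right) \left(-14\right) = \left(-1\right) 1 \cdot 11 \left(-14\right) = \left(-1\right) \left(-154\right) = 154$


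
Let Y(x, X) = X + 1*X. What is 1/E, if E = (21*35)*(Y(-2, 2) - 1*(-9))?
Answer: 1/9555 ≈ 0.00010466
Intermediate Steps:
Y(x, X) = 2*X (Y(x, X) = X + X = 2*X)
E = 9555 (E = (21*35)*(2*2 - 1*(-9)) = 735*(4 + 9) = 735*13 = 9555)
1/E = 1/9555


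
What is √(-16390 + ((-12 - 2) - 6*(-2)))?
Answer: 2*I*√4098 ≈ 128.03*I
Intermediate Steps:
√(-16390 + ((-12 - 2) - 6*(-2))) = √(-16390 + (-14 + 12)) = √(-16390 - 2) = √(-16392) = 2*I*√4098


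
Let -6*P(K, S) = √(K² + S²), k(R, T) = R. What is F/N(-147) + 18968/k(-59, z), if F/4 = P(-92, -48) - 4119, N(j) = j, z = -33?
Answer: -605404/2891 + 8*√673/441 ≈ -208.94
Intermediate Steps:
P(K, S) = -√(K² + S²)/6
F = -16476 - 8*√673/3 (F = 4*(-√((-92)² + (-48)²)/6 - 4119) = 4*(-√(8464 + 2304)/6 - 4119) = 4*(-2*√673/3 - 4119) = 4*(-4119 - 2*√673/3) = -16476 - 8*√673/3 ≈ -16545.)
F/N(-147) + 18968/k(-59, z) = (-16476 - 8*√673/3)/(-147) + 18968/(-59) = (-16476 - 8*√673/3)*(-1/147) + 18968*(-1/59) = (5492/49 + 8*√673/441) - 18968/59 = -605404/2891 + 8*√673/441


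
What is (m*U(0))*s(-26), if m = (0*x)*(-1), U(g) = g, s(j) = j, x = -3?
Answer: 0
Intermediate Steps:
m = 0 (m = (0*(-3))*(-1) = 0*(-1) = 0)
(m*U(0))*s(-26) = (0*0)*(-26) = 0*(-26) = 0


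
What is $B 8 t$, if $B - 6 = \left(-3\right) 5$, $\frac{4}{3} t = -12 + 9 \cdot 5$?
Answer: $-1782$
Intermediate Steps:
$t = \frac{99}{4}$ ($t = \frac{3 \left(-12 + 9 \cdot 5\right)}{4} = \frac{3 \left(-12 + 45\right)}{4} = \frac{3}{4} \cdot 33 = \frac{99}{4} \approx 24.75$)
$B = -9$ ($B = 6 - 15 = -9$)
$B 8 t = - 9 \cdot 8 \cdot \frac{99}{4} = \left(-9\right) 198 = -1782$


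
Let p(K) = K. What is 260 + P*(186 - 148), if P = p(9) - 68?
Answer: -1982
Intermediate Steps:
P = -59 (P = 9 - 68 = -59)
260 + P*(186 - 148) = 260 - 59*(186 - 148) = 260 - 59*38 = 260 - 2242 = -1982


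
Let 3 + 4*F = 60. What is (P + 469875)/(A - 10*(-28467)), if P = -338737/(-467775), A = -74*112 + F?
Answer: 125597781064/73880717625 ≈ 1.7000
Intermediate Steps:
F = 57/4 (F = -3/4 + (1/4)*60 = -3/4 + 15 = 57/4 ≈ 14.250)
A = -33095/4 (A = -74*112 + 57/4 = -8288 + 57/4 = -33095/4 ≈ -8273.8)
P = 48391/66825 (P = -338737*(-1/467775) = 48391/66825 ≈ 0.72414)
(P + 469875)/(A - 10*(-28467)) = (48391/66825 + 469875)/(-33095/4 - 10*(-28467)) = 31399445266/(66825*(-33095/4 + 284670)) = 31399445266/(66825*(1105585/4)) = (31399445266/66825)*(4/1105585) = 125597781064/73880717625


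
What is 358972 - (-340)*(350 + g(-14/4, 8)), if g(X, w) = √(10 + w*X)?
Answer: 477972 + 1020*I*√2 ≈ 4.7797e+5 + 1442.5*I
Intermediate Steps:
g(X, w) = √(10 + X*w)
358972 - (-340)*(350 + g(-14/4, 8)) = 358972 - (-340)*(350 + √(10 - 14/4*8)) = 358972 - (-340)*(350 + √(10 - 14*¼*8)) = 358972 - (-340)*(350 + √(10 - 7/2*8)) = 358972 - (-340)*(350 + √(10 - 28)) = 358972 - (-340)*(350 + √(-18)) = 358972 - (-340)*(350 + 3*I*√2) = 358972 - (-119000 - 1020*I*√2) = 358972 + (119000 + 1020*I*√2) = 477972 + 1020*I*√2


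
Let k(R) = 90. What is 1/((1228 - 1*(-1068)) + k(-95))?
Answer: 1/2386 ≈ 0.00041911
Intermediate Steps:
1/((1228 - 1*(-1068)) + k(-95)) = 1/((1228 - 1*(-1068)) + 90) = 1/((1228 + 1068) + 90) = 1/(2296 + 90) = 1/2386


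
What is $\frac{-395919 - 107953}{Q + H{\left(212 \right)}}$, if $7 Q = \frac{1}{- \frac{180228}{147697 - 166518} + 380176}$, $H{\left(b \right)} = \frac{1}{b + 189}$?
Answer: $- \frac{10120476683151229696}{50095856289} \approx -2.0202 \cdot 10^{8}$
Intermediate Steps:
$H{\left(b \right)} = \frac{1}{189 + b}$
$Q = \frac{18821}{50088309068}$ ($Q = \frac{1}{7 \left(- \frac{180228}{147697 - 166518} + 380176\right)} = \frac{1}{7 \left(- \frac{180228}{-18821} + 380176\right)} = \frac{1}{7 \left(\left(-180228\right) \left(- \frac{1}{18821}\right) + 380176\right)} = \frac{1}{7 \left(\frac{180228}{18821} + 380176\right)} = \frac{1}{7 \cdot \frac{7155472724}{18821}} = \frac{1}{7} \cdot \frac{18821}{7155472724} = \frac{18821}{50088309068} \approx 3.7576 \cdot 10^{-7}$)
$\frac{-395919 - 107953}{Q + H{\left(212 \right)}} = \frac{-395919 - 107953}{\frac{18821}{50088309068} + \frac{1}{189 + 212}} = - \frac{503872}{\frac{18821}{50088309068} + \frac{1}{401}} = - \frac{503872}{\frac{50095856289}{20085411936268}} = \left(-503872\right) \frac{20085411936268}{50095856289} = - \frac{10120476683151229696}{50095856289}$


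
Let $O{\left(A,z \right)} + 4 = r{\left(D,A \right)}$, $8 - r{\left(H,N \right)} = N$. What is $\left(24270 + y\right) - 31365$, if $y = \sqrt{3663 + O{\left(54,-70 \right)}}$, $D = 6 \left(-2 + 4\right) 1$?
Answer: $-7095 + \sqrt{3613} \approx -7034.9$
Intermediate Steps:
$D = 12$ ($D = 6 \cdot 2 \cdot 1 = 12 \cdot 1 = 12$)
$r{\left(H,N \right)} = 8 - N$
$O{\left(A,z \right)} = 4 - A$ ($O{\left(A,z \right)} = -4 - \left(-8 + A\right) = 4 - A$)
$y = \sqrt{3613}$ ($y = \sqrt{3663 + \left(4 - 54\right)} = \sqrt{3663 - 50} = \sqrt{3613} \approx 60.108$)
$\left(24270 + y\right) - 31365 = \left(24270 + \sqrt{3613}\right) - 31365 = -7095 + \sqrt{3613}$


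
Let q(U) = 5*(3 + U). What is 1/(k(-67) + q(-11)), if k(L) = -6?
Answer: -1/46 ≈ -0.021739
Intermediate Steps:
q(U) = 15 + 5*U
1/(k(-67) + q(-11)) = 1/(-6 + (15 + 5*(-11))) = 1/(-6 + (15 - 55)) = 1/(-6 - 40) = 1/(-46) = -1/46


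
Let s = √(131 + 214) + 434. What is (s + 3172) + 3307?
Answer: 6913 + √345 ≈ 6931.6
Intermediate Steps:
s = 434 + √345 (s = √345 + 434 = 434 + √345 ≈ 452.57)
(s + 3172) + 3307 = ((434 + √345) + 3172) + 3307 = (3606 + √345) + 3307 = 6913 + √345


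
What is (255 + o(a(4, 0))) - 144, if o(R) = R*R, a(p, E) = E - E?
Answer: 111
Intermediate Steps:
a(p, E) = 0
o(R) = R²
(255 + o(a(4, 0))) - 144 = (255 + 0²) - 144 = (255 + 0) - 144 = 255 - 144 = 111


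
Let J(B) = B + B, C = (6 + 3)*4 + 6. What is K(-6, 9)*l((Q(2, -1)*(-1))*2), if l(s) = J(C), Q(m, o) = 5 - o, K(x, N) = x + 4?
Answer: -168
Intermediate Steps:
K(x, N) = 4 + x
C = 42 (C = 9*4 + 6 = 36 + 6 = 42)
J(B) = 2*B
l(s) = 84 (l(s) = 2*42 = 84)
K(-6, 9)*l((Q(2, -1)*(-1))*2) = (4 - 6)*84 = -2*84 = -168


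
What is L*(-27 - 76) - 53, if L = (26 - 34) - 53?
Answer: 6230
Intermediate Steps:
L = -61 (L = -8 - 53 = -61)
L*(-27 - 76) - 53 = -61*(-27 - 76) - 53 = -61*(-103) - 53 = 6283 - 53 = 6230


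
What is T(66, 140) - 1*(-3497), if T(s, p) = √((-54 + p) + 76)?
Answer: 3497 + 9*√2 ≈ 3509.7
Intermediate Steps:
T(s, p) = √(22 + p)
T(66, 140) - 1*(-3497) = √(22 + 140) - 1*(-3497) = √162 + 3497 = 9*√2 + 3497 = 3497 + 9*√2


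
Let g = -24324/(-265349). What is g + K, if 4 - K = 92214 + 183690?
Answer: -73209764776/265349 ≈ -2.7590e+5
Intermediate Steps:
K = -275900 (K = 4 - (92214 + 183690) = 4 - 1*275904 = 4 - 275904 = -275900)
g = 24324/265349 (g = -24324*(-1/265349) = 24324/265349 ≈ 0.091668)
g + K = 24324/265349 - 275900 = -73209764776/265349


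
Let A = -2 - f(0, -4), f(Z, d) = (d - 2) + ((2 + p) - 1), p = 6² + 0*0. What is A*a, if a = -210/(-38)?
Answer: -3465/19 ≈ -182.37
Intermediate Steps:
p = 36 (p = 36 + 0 = 36)
f(Z, d) = 35 + d (f(Z, d) = (d - 2) + ((2 + 36) - 1) = (-2 + d) + (38 - 1) = (-2 + d) + 37 = 35 + d)
a = 105/19 (a = -210*(-1/38) = 105/19 ≈ 5.5263)
A = -33 (A = -2 - (35 - 4) = -2 - 1*31 = -2 - 31 = -33)
A*a = -33*105/19 = -3465/19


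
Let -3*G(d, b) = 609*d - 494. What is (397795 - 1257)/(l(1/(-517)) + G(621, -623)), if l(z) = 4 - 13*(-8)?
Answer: -1189614/377371 ≈ -3.1524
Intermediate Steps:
l(z) = 108 (l(z) = 4 + 104 = 108)
G(d, b) = 494/3 - 203*d (G(d, b) = -(609*d - 494)/3 = -(-494 + 609*d)/3 = 494/3 - 203*d)
(397795 - 1257)/(l(1/(-517)) + G(621, -623)) = (397795 - 1257)/(108 + (494/3 - 203*621)) = 396538/(108 + (494/3 - 126063)) = 396538/(108 - 377695/3) = 396538/(-377371/3) = 396538*(-3/377371) = -1189614/377371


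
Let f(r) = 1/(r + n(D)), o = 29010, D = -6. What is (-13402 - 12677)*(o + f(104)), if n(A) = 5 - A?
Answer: -87003481929/115 ≈ -7.5655e+8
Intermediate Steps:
f(r) = 1/(11 + r) (f(r) = 1/(r + (5 - 1*(-6))) = 1/(r + (5 + 6)) = 1/(r + 11) = 1/(11 + r))
(-13402 - 12677)*(o + f(104)) = (-13402 - 12677)*(29010 + 1/(11 + 104)) = -26079*(29010 + 1/115) = -26079*3336151/115 = -87003481929/115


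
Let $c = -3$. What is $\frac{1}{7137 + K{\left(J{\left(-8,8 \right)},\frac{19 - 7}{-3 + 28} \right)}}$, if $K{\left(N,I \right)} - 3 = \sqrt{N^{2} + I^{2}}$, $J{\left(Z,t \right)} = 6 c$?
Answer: $\frac{371875}{2655170613} - \frac{25 \sqrt{5629}}{5310341226} \approx 0.0001397$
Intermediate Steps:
$J{\left(Z,t \right)} = -18$ ($J{\left(Z,t \right)} = 6 \left(-3\right) = -18$)
$K{\left(N,I \right)} = 3 + \sqrt{I^{2} + N^{2}}$ ($K{\left(N,I \right)} = 3 + \sqrt{N^{2} + I^{2}} = 3 + \sqrt{I^{2} + N^{2}}$)
$\frac{1}{7137 + K{\left(J{\left(-8,8 \right)},\frac{19 - 7}{-3 + 28} \right)}} = \frac{1}{7137 + \left(3 + \sqrt{\left(\frac{19 - 7}{-3 + 28}\right)^{2} + \left(-18\right)^{2}}\right)} = \frac{1}{7137 + \left(3 + \sqrt{\left(\frac{12}{25}\right)^{2} + 324}\right)} = \frac{1}{7137 + \left(3 + \sqrt{\frac{144}{625} + 324}\right)} = \frac{1}{7137 + \left(3 + \sqrt{\frac{202644}{625}}\right)} = \frac{1}{7137 + \left(3 + \frac{6 \sqrt{5629}}{25}\right)} = \frac{1}{7140 + \frac{6 \sqrt{5629}}{25}}$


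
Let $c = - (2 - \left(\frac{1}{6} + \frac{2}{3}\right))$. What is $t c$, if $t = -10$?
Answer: $\frac{35}{3} \approx 11.667$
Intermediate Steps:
$c = - \frac{7}{6}$ ($c = - (2 - \frac{5}{6}) = \left(-1\right) \frac{7}{6} = - \frac{7}{6} \approx -1.1667$)
$t c = \left(-10\right) \left(- \frac{7}{6}\right) = \frac{35}{3}$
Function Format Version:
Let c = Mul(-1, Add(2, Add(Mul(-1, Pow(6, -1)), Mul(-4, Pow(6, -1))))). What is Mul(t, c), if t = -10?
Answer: Rational(35, 3) ≈ 11.667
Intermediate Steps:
c = Rational(-7, 6) (c = Mul(-1, Add(2, Add(Mul(-1, Rational(1, 6)), Mul(-4, Rational(1, 6))))) = Mul(-1, Add(2, Add(Rational(-1, 6), Rational(-2, 3)))) = Mul(-1, Add(2, Rational(-5, 6))) = Mul(-1, Rational(7, 6)) = Rational(-7, 6) ≈ -1.1667)
Mul(t, c) = Mul(-10, Rational(-7, 6)) = Rational(35, 3)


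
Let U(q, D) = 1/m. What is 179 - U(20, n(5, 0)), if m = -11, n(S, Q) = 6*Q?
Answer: 1970/11 ≈ 179.09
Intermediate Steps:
U(q, D) = -1/11 (U(q, D) = 1/(-11) = -1/11)
179 - U(20, n(5, 0)) = 179 - 1*(-1/11) = 179 + 1/11 = 1970/11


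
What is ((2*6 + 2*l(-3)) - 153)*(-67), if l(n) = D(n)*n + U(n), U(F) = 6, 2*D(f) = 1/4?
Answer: 34773/4 ≈ 8693.3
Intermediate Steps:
D(f) = ⅛ (D(f) = (½)/4 = (½)*(¼) = ⅛)
l(n) = 6 + n/8 (l(n) = n/8 + 6 = 6 + n/8)
((2*6 + 2*l(-3)) - 153)*(-67) = ((2*6 + 2*(6 + (⅛)*(-3))) - 153)*(-67) = ((12 + 2*(6 - 3/8)) - 153)*(-67) = ((12 + 2*(45/8)) - 153)*(-67) = ((12 + 45/4) - 153)*(-67) = (93/4 - 153)*(-67) = -519/4*(-67) = 34773/4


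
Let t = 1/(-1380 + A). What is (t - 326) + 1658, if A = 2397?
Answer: 1354645/1017 ≈ 1332.0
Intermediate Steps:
t = 1/1017 (t = 1/(-1380 + 2397) = 1/1017 ≈ 0.00098328)
(t - 326) + 1658 = (1/1017 - 326) + 1658 = -331541/1017 + 1658 = 1354645/1017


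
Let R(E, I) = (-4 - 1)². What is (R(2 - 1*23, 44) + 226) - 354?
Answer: -103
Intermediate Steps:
R(E, I) = 25 (R(E, I) = (-5)² = 25)
(R(2 - 1*23, 44) + 226) - 354 = (25 + 226) - 354 = 251 - 354 = -103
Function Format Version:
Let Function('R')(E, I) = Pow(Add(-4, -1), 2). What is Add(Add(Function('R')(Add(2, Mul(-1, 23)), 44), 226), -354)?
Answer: -103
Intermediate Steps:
Function('R')(E, I) = 25 (Function('R')(E, I) = Pow(-5, 2) = 25)
Add(Add(Function('R')(Add(2, Mul(-1, 23)), 44), 226), -354) = Add(Add(25, 226), -354) = Add(251, -354) = -103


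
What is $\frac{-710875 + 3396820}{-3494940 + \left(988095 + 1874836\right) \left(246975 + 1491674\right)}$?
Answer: $\frac{2685945}{4977628625279} \approx 5.396 \cdot 10^{-7}$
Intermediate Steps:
$\frac{-710875 + 3396820}{-3494940 + \left(988095 + 1874836\right) \left(246975 + 1491674\right)} = \frac{2685945}{-3494940 + 2862931 \cdot 1738649} = \frac{2685945}{-3494940 + 4977632120219} = \frac{2685945}{4977628625279}$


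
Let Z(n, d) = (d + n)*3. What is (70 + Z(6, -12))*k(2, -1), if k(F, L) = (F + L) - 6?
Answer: -260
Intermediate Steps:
Z(n, d) = 3*d + 3*n
k(F, L) = -6 + F + L
(70 + Z(6, -12))*k(2, -1) = (70 + (3*(-12) + 3*6))*(-6 + 2 - 1) = (70 + (-36 + 18))*(-5) = (70 - 18)*(-5) = 52*(-5) = -260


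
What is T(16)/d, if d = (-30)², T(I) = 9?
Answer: 1/100 ≈ 0.010000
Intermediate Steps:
d = 900
T(16)/d = 9/900 = 9*(1/900) = 1/100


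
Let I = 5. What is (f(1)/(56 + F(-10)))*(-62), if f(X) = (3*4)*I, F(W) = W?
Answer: -1860/23 ≈ -80.870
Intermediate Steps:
f(X) = 60 (f(X) = (3*4)*5 = 12*5 = 60)
(f(1)/(56 + F(-10)))*(-62) = (60/(56 - 10))*(-62) = (60/46)*(-62) = (60*(1/46))*(-62) = (30/23)*(-62) = -1860/23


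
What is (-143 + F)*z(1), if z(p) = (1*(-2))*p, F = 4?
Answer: 278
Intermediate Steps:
z(p) = -2*p
(-143 + F)*z(1) = (-143 + 4)*(-2*1) = -139*(-2) = 278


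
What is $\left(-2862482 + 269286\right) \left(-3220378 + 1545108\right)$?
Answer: $4344303462920$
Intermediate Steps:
$\left(-2862482 + 269286\right) \left(-3220378 + 1545108\right) = \left(-2593196\right) \left(-1675270\right) = 4344303462920$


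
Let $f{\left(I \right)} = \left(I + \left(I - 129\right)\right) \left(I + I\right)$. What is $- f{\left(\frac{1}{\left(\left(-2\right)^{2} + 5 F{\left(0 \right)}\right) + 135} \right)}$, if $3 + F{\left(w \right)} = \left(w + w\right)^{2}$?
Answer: $\frac{7997}{3844} \approx 2.0804$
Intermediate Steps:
$F{\left(w \right)} = -3 + 4 w^{2}$ ($F{\left(w \right)} = -3 + \left(w + w\right)^{2} = -3 + \left(2 w\right)^{2} = -3 + 4 w^{2}$)
$f{\left(I \right)} = 2 I \left(-129 + 2 I\right)$ ($f{\left(I \right)} = \left(I + \left(I - 129\right)\right) 2 I = \left(I + \left(-129 + I\right)\right) 2 I = \left(-129 + 2 I\right) 2 I = 2 I \left(-129 + 2 I\right)$)
$- f{\left(\frac{1}{\left(\left(-2\right)^{2} + 5 F{\left(0 \right)}\right) + 135} \right)} = - \frac{2 \left(-129 + \frac{2}{\left(\left(-2\right)^{2} + 5 \left(-3 + 4 \cdot 0^{2}\right)\right) + 135}\right)}{\left(\left(-2\right)^{2} + 5 \left(-3 + 4 \cdot 0^{2}\right)\right) + 135} = - \frac{2 \left(-129 + \frac{2}{\left(4 + 5 \left(-3 + 4 \cdot 0\right)\right) + 135}\right)}{\left(4 + 5 \left(-3 + 4 \cdot 0\right)\right) + 135} = - \frac{2 \left(-129 + \frac{2}{\left(4 + 5 \left(-3 + 0\right)\right) + 135}\right)}{\left(4 + 5 \left(-3 + 0\right)\right) + 135} = - \frac{2 \left(-129 + \frac{2}{\left(4 + 5 \left(-3\right)\right) + 135}\right)}{\left(4 + 5 \left(-3\right)\right) + 135} = - \frac{2 \left(-129 + \frac{2}{\left(4 - 15\right) + 135}\right)}{\left(4 - 15\right) + 135} = - \frac{2 \left(-129 + \frac{2}{-11 + 135}\right)}{-11 + 135} = - \frac{2 \left(-129 + \frac{2}{124}\right)}{124} = - \frac{2 \left(-129 + 2 \cdot \frac{1}{124}\right)}{124} = - \frac{2 \left(-129 + \frac{1}{62}\right)}{124} = - \frac{2 \left(-7997\right)}{124 \cdot 62} = \left(-1\right) \left(- \frac{7997}{3844}\right) = \frac{7997}{3844}$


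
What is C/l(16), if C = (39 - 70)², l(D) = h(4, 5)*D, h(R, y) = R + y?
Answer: 961/144 ≈ 6.6736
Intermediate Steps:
l(D) = 9*D (l(D) = (4 + 5)*D = 9*D)
C = 961 (C = (-31)² = 961)
C/l(16) = 961/((9*16)) = 961/144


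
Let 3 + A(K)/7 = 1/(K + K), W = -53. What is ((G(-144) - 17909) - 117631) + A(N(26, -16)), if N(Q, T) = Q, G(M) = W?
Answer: -7051921/52 ≈ -1.3561e+5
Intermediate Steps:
G(M) = -53
A(K) = -21 + 7/(2*K) (A(K) = -21 + 7/(K + K) = -21 + 7/((2*K)) = -21 + 7*(1/(2*K)) = -21 + 7/(2*K))
((G(-144) - 17909) - 117631) + A(N(26, -16)) = ((-53 - 17909) - 117631) + (-21 + (7/2)/26) = (-17962 - 117631) + (-21 + (7/2)*(1/26)) = -135593 + (-21 + 7/52) = -135593 - 1085/52 = -7051921/52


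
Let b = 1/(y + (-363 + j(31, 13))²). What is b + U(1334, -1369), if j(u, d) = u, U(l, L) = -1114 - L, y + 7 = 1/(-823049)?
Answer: 23132068689209/90713991632 ≈ 255.00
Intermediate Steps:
y = -5761344/823049 (y = -7 + 1/(-823049) = -7 - 1/823049 = -5761344/823049 ≈ -7.0000)
b = 823049/90713991632 (b = 1/(-5761344/823049 + (-363 + 31)²) = 1/(-5761344/823049 + (-332)²) = 1/(-5761344/823049 + 110224) = 1/(90713991632/823049) = 823049/90713991632 ≈ 9.0730e-6)
b + U(1334, -1369) = 823049/90713991632 + (-1114 - 1*(-1369)) = 823049/90713991632 + (-1114 + 1369) = 823049/90713991632 + 255 = 23132068689209/90713991632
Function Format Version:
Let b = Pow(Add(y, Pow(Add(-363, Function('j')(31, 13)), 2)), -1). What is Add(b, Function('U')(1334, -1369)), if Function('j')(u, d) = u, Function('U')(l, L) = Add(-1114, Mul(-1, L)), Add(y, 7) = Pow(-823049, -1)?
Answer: Rational(23132068689209, 90713991632) ≈ 255.00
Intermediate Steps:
y = Rational(-5761344, 823049) (y = Add(-7, Pow(-823049, -1)) = Add(-7, Rational(-1, 823049)) = Rational(-5761344, 823049) ≈ -7.0000)
b = Rational(823049, 90713991632) (b = Pow(Add(Rational(-5761344, 823049), Pow(Add(-363, 31), 2)), -1) = Pow(Add(Rational(-5761344, 823049), Pow(-332, 2)), -1) = Pow(Add(Rational(-5761344, 823049), 110224), -1) = Pow(Rational(90713991632, 823049), -1) = Rational(823049, 90713991632) ≈ 9.0730e-6)
Add(b, Function('U')(1334, -1369)) = Add(Rational(823049, 90713991632), Add(-1114, Mul(-1, -1369))) = Add(Rational(823049, 90713991632), Add(-1114, 1369)) = Add(Rational(823049, 90713991632), 255) = Rational(23132068689209, 90713991632)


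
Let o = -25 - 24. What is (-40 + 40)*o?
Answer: 0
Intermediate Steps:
o = -49
(-40 + 40)*o = (-40 + 40)*(-49) = 0*(-49) = 0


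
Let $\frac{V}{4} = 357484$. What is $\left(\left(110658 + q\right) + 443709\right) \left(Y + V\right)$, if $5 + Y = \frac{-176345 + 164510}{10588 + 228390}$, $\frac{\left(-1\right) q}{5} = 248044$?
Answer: $- \frac{234371085396851599}{238978} \approx -9.8072 \cdot 10^{11}$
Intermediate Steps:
$q = -1240220$ ($q = \left(-5\right) 248044 = -1240220$)
$Y = - \frac{1206725}{238978}$ ($Y = -5 + \frac{-176345 + 164510}{10588 + 228390} = -5 - \frac{11835}{238978} = - \frac{1206725}{238978} \approx -5.0495$)
$V = 1429936$ ($V = 4 \cdot 357484 = 1429936$)
$\left(\left(110658 + q\right) + 443709\right) \left(Y + V\right) = \left(\left(110658 - 1240220\right) + 443709\right) \left(- \frac{1206725}{238978} + 1429936\right) = \left(-1129562 + 443709\right) \frac{341722038683}{238978} = \left(-685853\right) \frac{341722038683}{238978} = - \frac{234371085396851599}{238978}$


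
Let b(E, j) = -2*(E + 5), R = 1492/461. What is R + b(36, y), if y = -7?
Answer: -36310/461 ≈ -78.764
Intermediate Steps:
R = 1492/461 (R = 1492*(1/461) = 1492/461 ≈ 3.2364)
b(E, j) = -10 - 2*E (b(E, j) = -2*(5 + E) = -10 - 2*E)
R + b(36, y) = 1492/461 + (-10 - 2*36) = 1492/461 + (-10 - 72) = 1492/461 - 82 = -36310/461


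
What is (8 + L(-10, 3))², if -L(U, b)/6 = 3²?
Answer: 2116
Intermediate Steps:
L(U, b) = -54 (L(U, b) = -6*3² = -6*9 = -54)
(8 + L(-10, 3))² = (8 - 54)² = (-46)² = 2116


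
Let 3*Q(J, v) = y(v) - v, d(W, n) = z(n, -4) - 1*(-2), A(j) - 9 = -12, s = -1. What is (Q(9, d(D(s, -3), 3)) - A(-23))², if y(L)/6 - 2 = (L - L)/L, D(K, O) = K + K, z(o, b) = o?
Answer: 256/9 ≈ 28.444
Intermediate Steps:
D(K, O) = 2*K
A(j) = -3 (A(j) = 9 - 12 = -3)
d(W, n) = 2 + n (d(W, n) = n - 1*(-2) = n + 2 = 2 + n)
y(L) = 12 (y(L) = 12 + 6*((L - L)/L) = 12 + 6*(0/L) = 12 + 6*0 = 12 + 0 = 12)
Q(J, v) = 4 - v/3 (Q(J, v) = (12 - v)/3 = 4 - v/3)
(Q(9, d(D(s, -3), 3)) - A(-23))² = ((4 - (2 + 3)/3) - 1*(-3))² = ((4 - ⅓*5) + 3)² = ((4 - 5/3) + 3)² = (7/3 + 3)² = (16/3)² = 256/9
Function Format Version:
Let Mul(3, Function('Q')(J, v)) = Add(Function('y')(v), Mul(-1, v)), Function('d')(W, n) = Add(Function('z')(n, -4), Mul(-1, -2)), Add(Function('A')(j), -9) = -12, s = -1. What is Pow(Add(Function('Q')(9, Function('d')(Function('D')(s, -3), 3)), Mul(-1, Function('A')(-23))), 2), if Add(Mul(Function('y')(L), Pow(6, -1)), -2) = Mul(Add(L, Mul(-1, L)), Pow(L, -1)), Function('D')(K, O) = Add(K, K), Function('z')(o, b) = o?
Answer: Rational(256, 9) ≈ 28.444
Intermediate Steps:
Function('D')(K, O) = Mul(2, K)
Function('A')(j) = -3 (Function('A')(j) = Add(9, -12) = -3)
Function('d')(W, n) = Add(2, n) (Function('d')(W, n) = Add(n, Mul(-1, -2)) = Add(n, 2) = Add(2, n))
Function('y')(L) = 12 (Function('y')(L) = Add(12, Mul(6, Mul(Add(L, Mul(-1, L)), Pow(L, -1)))) = Add(12, Mul(6, Mul(0, Pow(L, -1)))) = Add(12, Mul(6, 0)) = Add(12, 0) = 12)
Function('Q')(J, v) = Add(4, Mul(Rational(-1, 3), v)) (Function('Q')(J, v) = Mul(Rational(1, 3), Add(12, Mul(-1, v))) = Add(4, Mul(Rational(-1, 3), v)))
Pow(Add(Function('Q')(9, Function('d')(Function('D')(s, -3), 3)), Mul(-1, Function('A')(-23))), 2) = Pow(Add(Add(4, Mul(Rational(-1, 3), Add(2, 3))), Mul(-1, -3)), 2) = Pow(Add(Add(4, Mul(Rational(-1, 3), 5)), 3), 2) = Pow(Add(Add(4, Rational(-5, 3)), 3), 2) = Pow(Add(Rational(7, 3), 3), 2) = Pow(Rational(16, 3), 2) = Rational(256, 9)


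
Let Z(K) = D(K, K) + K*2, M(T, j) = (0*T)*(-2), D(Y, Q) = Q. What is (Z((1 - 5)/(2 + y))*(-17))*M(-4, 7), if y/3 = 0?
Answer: 0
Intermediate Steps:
M(T, j) = 0 (M(T, j) = 0*(-2) = 0)
y = 0 (y = 3*0 = 0)
Z(K) = 3*K (Z(K) = K + K*2 = K + 2*K = 3*K)
(Z((1 - 5)/(2 + y))*(-17))*M(-4, 7) = ((3*((1 - 5)/(2 + 0)))*(-17))*0 = ((3*(-4/2))*(-17))*0 = ((3*(-4*1/2))*(-17))*0 = ((3*(-2))*(-17))*0 = -6*(-17)*0 = 102*0 = 0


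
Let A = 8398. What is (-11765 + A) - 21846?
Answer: -25213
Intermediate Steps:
(-11765 + A) - 21846 = (-11765 + 8398) - 21846 = -3367 - 21846 = -25213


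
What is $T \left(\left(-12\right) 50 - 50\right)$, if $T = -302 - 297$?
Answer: $389350$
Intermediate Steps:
$T = -599$
$T \left(\left(-12\right) 50 - 50\right) = - 599 \left(\left(-12\right) 50 - 50\right) = - 599 \left(-600 - 50\right) = \left(-599\right) \left(-650\right) = 389350$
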